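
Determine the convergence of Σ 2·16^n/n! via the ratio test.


aₙ = 2·16^n/n!
a_{n+1}/aₙ = 16^(n+1)/(n+1)! × n!/16^n  (constant 2 cancels)
= 16/(n+1)
L = lim(n→∞) 16/(n+1) = 0
L < 1 → series CONVERGES

Converges (ratio test: L = 0 < 1)


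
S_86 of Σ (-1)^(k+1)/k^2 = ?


S = 1 - 1/4 + 1/9 - 1/16 + 1/25 - 1/36 + 1/49 - 1/64 ± ...
= 0.8224
(Full series converges to +π²/12 ≈ +0.8225)

S_86 = 0.8224


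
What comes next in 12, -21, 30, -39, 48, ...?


Pattern: alternating sign, magnitude arithmetic (d=9)
Terms: 12, -21, 30, -39, 48
Next term = -57

Next term = -57


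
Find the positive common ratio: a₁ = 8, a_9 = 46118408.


r^(n-1) = aₙ/a₁
r^8 = 46118408/8 = 5764801
r = 5764801^(1/8)
= ±7; taking r > 0 gives r = 7

r = 7


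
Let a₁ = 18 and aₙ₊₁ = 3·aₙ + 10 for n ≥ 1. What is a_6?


Computing step by step:
a_1 = 18
a_2 = 64
a_3 = 202
a_4 = 616
a_5 = 1858
a_6 = 5584


a_6 = 5584


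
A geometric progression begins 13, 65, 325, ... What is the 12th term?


aₙ = a₁·r^(n-1)
= 13×5^11
= 13×48828125
= 634765625

a_12 = 634765625


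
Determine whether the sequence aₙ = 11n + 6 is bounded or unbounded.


aₙ = 11n + 6 → as n→∞, aₙ→∞
No finite upper bound exists
The sequence is UNBOUNDED

Unbounded (aₙ → ∞ as n → ∞)


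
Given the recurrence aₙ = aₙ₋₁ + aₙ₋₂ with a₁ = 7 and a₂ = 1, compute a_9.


Computing iteratively: 7, 1, 8, 9, 17, 26, 43, 69, 112
a_9 = 112

a_9 = 112


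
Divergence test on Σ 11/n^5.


lim(n→∞) 11/n^5 = 0
lim aₙ = 0 → nth-term test is INCONCLUSIVE
(Need other tests; this is actually a convergent p-series with p=5 > 1)

Inconclusive (lim aₙ = 0; need another test)


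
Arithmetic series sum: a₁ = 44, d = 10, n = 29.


aₙ = 44 + (29-1)×10 = 324
Sₙ = n(a₁+aₙ)/2 = 29×(44+324)/2
= 29×368/2 = 5336

S_29 = 5336


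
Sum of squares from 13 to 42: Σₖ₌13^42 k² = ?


Σₖ₌13^42 k² = Σₖ₌₁^42 k² − Σₖ₌₁^12 k²
= 42·43·85/6 − 12·13·25/6
= 25585 − 650 = 24935

Σk² = 24935


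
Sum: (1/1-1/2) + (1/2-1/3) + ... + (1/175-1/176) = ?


Telescoping: adjacent terms cancel.
= 1/1 - 1/176
= 1 - 1/176 = 175/176

Sum = 175/176


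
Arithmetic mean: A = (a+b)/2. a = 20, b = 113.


AM = (20 + 113)/2 = 133/2 = 66.5

AM = 66.5


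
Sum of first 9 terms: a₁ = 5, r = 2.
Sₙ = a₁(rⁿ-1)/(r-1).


Sₙ = 5×(2^9 - 1)/(2 - 1)
= 5×(512 - 1)/1
= 5×511/1
= 2555

S_9 = 2555


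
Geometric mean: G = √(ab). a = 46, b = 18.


GM = √(46×18) = √828 = 28.775

GM = 28.775


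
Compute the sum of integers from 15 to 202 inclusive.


Σₖ₌15^202 k = Σₖ₌₁^202 k − Σₖ₌₁^14 k
= 202·203/2 − 14·15/2
= 20503 − 105 = 20398

Σk = 20398


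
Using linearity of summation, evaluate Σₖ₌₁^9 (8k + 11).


Σ(8k+11) = 8·Σk + 11·n
= 8·45 + 11·9
= 360 + 99 = 459

Σ = 459


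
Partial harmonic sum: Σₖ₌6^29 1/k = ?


Σₖ₌6^29 1/k = 1/6 + 1/7 + 1/8 + ... + 1/29
= 3908958676327/2329089562800
≈ 1.6783

Sum = 3908958676327/2329089562800 ≈ 1.6783


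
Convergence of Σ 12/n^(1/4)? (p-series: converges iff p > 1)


p-series test: Σ c/n^p converges if p > 1, diverges if p ≤ 1 (constant c > 0 doesn't affect convergence).
p = 1/4
1/4 ≤ 1 → DIVERGES

Diverges (p = 1/4 ≤ 1)


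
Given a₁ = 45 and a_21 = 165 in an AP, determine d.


d = (aₙ - a₁)/(n-1)
= (165 - 45)/(21-1)
= 120/20 = 6

d = 6


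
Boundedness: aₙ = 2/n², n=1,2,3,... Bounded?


a₁ = 2, a₂ = 2/4, a₃ = 2/9, ...
0 < aₙ ≤ 2 for all n ≥ 1
The sequence IS bounded

Bounded (0 < aₙ ≤ 2)


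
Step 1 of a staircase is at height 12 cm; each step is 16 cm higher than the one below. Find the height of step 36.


aₙ = a₁ + (n-1)d
= 12 + (36-1)×16
= 12 + 560
= 572

a_36 = 572


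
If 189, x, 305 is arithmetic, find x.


AM = (189 + 305)/2 = 494/2 = 247

AM = 247


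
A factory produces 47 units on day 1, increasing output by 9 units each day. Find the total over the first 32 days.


aₙ = 47 + (32-1)×9 = 326
Sₙ = n(a₁+aₙ)/2 = 32×(47+326)/2
= 32×373/2 = 5968

S_32 = 5968


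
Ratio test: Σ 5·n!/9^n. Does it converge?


aₙ = 5·n!/9^n
a_{n+1}/aₙ = (n+1)!/9^(n+1) × 9^n/n!  (constant 5 cancels)
= (n+1)/9
L = lim(n→∞) (n+1)/9 = ∞
L > 1 → series DIVERGES

Diverges (ratio test: L = ∞ > 1)


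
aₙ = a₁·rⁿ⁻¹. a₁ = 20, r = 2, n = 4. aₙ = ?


aₙ = a₁·r^(n-1)
= 20×2^3
= 20×8
= 160

a_4 = 160


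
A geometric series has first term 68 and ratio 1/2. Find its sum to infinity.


S∞ = a₁/(1-r) = 68/(1 - 1/2)
= 68/(1/2)
= 136

S∞ = 136


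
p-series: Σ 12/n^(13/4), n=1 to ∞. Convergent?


p-series test: Σ c/n^p converges if p > 1, diverges if p ≤ 1 (constant c > 0 doesn't affect convergence).
p = 13/4
13/4 > 1 → CONVERGES

Converges (p = 13/4 > 1)


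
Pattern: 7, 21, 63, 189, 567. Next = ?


Pattern: geometric (r=3)
Terms: 7, 21, 63, 189, 567
Next term = 1701

Next term = 1701


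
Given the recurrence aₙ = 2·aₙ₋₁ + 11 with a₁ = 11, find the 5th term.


Computing step by step:
a_1 = 11
a_2 = 33
a_3 = 77
a_4 = 165
a_5 = 341


a_5 = 341


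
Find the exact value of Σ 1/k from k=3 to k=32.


Σₖ₌3^32 1/k = 1/3 + 1/4 + 1/5 + ... + 1/32
= 369455796282239/144403552893600
≈ 2.5585

Sum = 369455796282239/144403552893600 ≈ 2.5585


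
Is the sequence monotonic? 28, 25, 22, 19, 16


Differences: -3, -3, -3, -3
All differences < 0 → strictly DECREASING

Monotonically decreasing


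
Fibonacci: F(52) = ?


Fibonacci sequence: 1, 1, 2, 3, 5, 8, 13, 21, 34, 55, 89, ...
F(52) = 32951280099

F(52) = 32951280099


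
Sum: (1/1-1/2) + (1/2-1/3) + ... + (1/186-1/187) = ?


Telescoping: adjacent terms cancel.
= 1/1 - 1/187
= 1 - 1/187 = 186/187

Sum = 186/187


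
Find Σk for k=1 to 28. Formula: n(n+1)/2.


n(n+1)/2 = 28×29/2 = 812/2 = 406

Σk = 406


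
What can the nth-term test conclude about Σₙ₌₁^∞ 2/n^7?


lim(n→∞) 2/n^7 = 0
lim aₙ = 0 → nth-term test is INCONCLUSIVE
(Need other tests; this is actually a convergent p-series with p=7 > 1)

Inconclusive (lim aₙ = 0; need another test)


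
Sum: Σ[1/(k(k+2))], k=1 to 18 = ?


1/(k(k+2)) = (1/2)·(1/k - 1/(k+2)) (partial fractions)
Telescoping: Σ = (1/2)·(1 + 1/2 - 1/19 - 1/20) = 531/760

Sum = 531/760


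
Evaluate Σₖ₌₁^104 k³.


n(n+1)/2 = 104×105/2 = 5460
Σk³ = 5460² = 29811600

Σk³ = 29811600


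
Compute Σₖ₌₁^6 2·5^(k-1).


Sₙ = 2×(5^6 - 1)/(5 - 1)
= 2×(15625 - 1)/4
= 2×15624/4
= 7812

S_6 = 7812


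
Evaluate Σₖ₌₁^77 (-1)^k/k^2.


S = -1 + 1/4 - 1/9 + 1/16 - 1/25 + 1/36 - 1/49 + 1/64 ± ...
= -0.8226
(Full series converges to -π²/12 ≈ -0.8225)

S_77 = -0.8226


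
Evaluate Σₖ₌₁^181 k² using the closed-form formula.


n = 181
n(n+1)(2n+1)/6 = 181×182×363/6
= 11957946/6 = 1992991

Σk² = 1992991


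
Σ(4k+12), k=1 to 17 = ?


Σ(4k+12) = 4·Σk + 12·n
= 4·153 + 12·17
= 612 + 204 = 816

Σ = 816


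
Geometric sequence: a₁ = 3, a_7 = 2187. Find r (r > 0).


r^(n-1) = aₙ/a₁
r^6 = 2187/3 = 729
r = 729^(1/6)
= ±3; taking r > 0 gives r = 3

r = 3


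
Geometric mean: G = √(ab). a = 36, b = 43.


GM = √(36×43) = √1548 = 39.3446

GM = 39.3446


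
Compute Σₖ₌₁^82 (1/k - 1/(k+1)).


Telescoping: adjacent terms cancel.
= 1/1 - 1/83
= 1 - 1/83 = 82/83

Sum = 82/83


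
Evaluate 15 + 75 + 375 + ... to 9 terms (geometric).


Sₙ = 15×(5^9 - 1)/(5 - 1)
= 15×(1953125 - 1)/4
= 15×1953124/4
= 7324215

S_9 = 7324215


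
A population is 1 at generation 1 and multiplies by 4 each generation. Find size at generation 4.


aₙ = a₁·r^(n-1)
= 1×4^3
= 1×64
= 64

a_4 = 64


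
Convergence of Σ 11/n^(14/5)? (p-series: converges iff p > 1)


p-series test: Σ c/n^p converges if p > 1, diverges if p ≤ 1 (constant c > 0 doesn't affect convergence).
p = 14/5
14/5 > 1 → CONVERGES

Converges (p = 14/5 > 1)


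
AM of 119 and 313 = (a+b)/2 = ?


AM = (119 + 313)/2 = 432/2 = 216

AM = 216


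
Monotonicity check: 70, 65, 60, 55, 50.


Differences: -5, -5, -5, -5
All differences < 0 → strictly DECREASING

Monotonically decreasing


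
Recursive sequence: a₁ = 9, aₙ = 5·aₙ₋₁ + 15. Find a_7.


Computing step by step:
a_1 = 9
a_2 = 60
a_3 = 315
a_4 = 1590
a_5 = 7965
a_6 = 39840
a_7 = 199215


a_7 = 199215


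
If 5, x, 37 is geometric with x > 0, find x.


GM = √(5×37) = √185 = 13.6015

GM = 13.6015


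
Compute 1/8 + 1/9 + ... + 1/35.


Σₖ₌8^35 1/k = 1/8 + 1/9 + 1/10 + ... + 1/35
= 2914184239027/1875370816800
≈ 1.5539

Sum = 2914184239027/1875370816800 ≈ 1.5539


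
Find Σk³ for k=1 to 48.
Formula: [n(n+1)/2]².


n(n+1)/2 = 48×49/2 = 1176
Σk³ = 1176² = 1382976

Σk³ = 1382976


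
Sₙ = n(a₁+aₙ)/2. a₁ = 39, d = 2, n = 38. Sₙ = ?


aₙ = 39 + (38-1)×2 = 113
Sₙ = n(a₁+aₙ)/2 = 38×(39+113)/2
= 38×152/2 = 2888

S_38 = 2888


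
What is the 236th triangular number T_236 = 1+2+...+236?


n(n+1)/2 = 236×237/2 = 55932/2 = 27966

Σk = 27966


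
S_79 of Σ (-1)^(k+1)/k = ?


S = 1 - 1/2 + 1/3 - 1/4 + 1/5 - 1/6 + 1/7 - 1/8 ± ...
= 0.6994
(Full series converges to +ln(2) ≈ +0.6931)

S_79 = 0.6994


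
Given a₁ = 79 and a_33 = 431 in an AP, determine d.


d = (aₙ - a₁)/(n-1)
= (431 - 79)/(33-1)
= 352/32 = 11

d = 11


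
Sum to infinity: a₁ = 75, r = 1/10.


S∞ = a₁/(1-r) = 75/(1 - 1/10)
= 75/(9/10)
= 250/3

S∞ = 250/3


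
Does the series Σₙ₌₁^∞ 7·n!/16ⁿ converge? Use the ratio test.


aₙ = 7·n!/16^n
a_{n+1}/aₙ = (n+1)!/16^(n+1) × 16^n/n!  (constant 7 cancels)
= (n+1)/16
L = lim(n→∞) (n+1)/16 = ∞
L > 1 → series DIVERGES

Diverges (ratio test: L = ∞ > 1)


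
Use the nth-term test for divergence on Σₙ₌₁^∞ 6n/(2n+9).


lim(n→∞) 6n/(2n+9) = 6/2 = 3  (divide numerator and denominator by n)
lim aₙ = 3 ≠ 0 → series DIVERGES

Diverges (lim aₙ = 3 ≠ 0)


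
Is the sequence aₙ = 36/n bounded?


a₁ = 36, a₂ = 36/2, a₃ = 36/3, ...
0 < aₙ ≤ 36 for all n ≥ 1
Lower bound: 0, Upper bound: 36
The sequence IS bounded

Bounded (0 < aₙ ≤ 36)


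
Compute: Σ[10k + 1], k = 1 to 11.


Σ(10k+1) = 10·Σk + 1·n
= 10·66 + 1·11
= 660 + 11 = 671

Σ = 671


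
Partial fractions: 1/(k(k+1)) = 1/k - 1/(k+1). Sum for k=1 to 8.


1/(k(k+1)) = 1/k - 1/(k+1) (partial fractions)
Telescoping: Σ = 1 - 1/9 = 8/9

Sum = 8/9


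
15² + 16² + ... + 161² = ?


Σₖ₌15^161 k² = Σₖ₌₁^161 k² − Σₖ₌₁^14 k²
= 161·162·323/6 − 14·15·29/6
= 1404081 − 1015 = 1403066

Σk² = 1403066


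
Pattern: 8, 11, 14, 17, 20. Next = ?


Pattern: arithmetic (d=3)
Terms: 8, 11, 14, 17, 20
Next term = 23

Next term = 23


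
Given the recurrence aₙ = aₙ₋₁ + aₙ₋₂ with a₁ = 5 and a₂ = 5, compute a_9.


Computing iteratively: 5, 5, 10, 15, 25, 40, 65, 105, 170
a_9 = 170

a_9 = 170


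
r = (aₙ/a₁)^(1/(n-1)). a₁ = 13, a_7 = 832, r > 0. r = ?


r^(n-1) = aₙ/a₁
r^6 = 832/13 = 64
r = 64^(1/6)
= ±2; taking r > 0 gives r = 2

r = 2


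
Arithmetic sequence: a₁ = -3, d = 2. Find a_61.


aₙ = a₁ + (n-1)d
= -3 + (61-1)×2
= -3 + 120
= 117

a_61 = 117


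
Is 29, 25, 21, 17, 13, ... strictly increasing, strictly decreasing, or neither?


Differences: -4, -4, -4, -4
All differences < 0 → strictly DECREASING

Monotonically decreasing


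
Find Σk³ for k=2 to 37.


Σₖ₌2^37 k³ = [37·38/2]² − [1·2/2]²
= 494209 − 1 = 494208

Σk³ = 494208


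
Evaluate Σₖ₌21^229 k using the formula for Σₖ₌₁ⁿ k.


Σₖ₌21^229 k = Σₖ₌₁^229 k − Σₖ₌₁^20 k
= 229·230/2 − 20·21/2
= 26335 − 210 = 26125

Σk = 26125


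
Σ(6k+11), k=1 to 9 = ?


Σ(6k+11) = 6·Σk + 11·n
= 6·45 + 11·9
= 270 + 99 = 369

Σ = 369


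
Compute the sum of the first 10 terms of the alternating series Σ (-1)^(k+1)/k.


S = 1 - 1/2 + 1/3 - 1/4 + 1/5 - 1/6 + 1/7 - 1/8 ± ...
= 0.6456
(Full series converges to +ln(2) ≈ +0.6931)

S_10 = 0.6456


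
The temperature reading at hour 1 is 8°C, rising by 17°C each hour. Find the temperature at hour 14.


aₙ = a₁ + (n-1)d
= 8 + (14-1)×17
= 8 + 221
= 229

a_14 = 229


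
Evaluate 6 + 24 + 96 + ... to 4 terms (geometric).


Sₙ = 6×(4^4 - 1)/(4 - 1)
= 6×(256 - 1)/3
= 6×255/3
= 510

S_4 = 510


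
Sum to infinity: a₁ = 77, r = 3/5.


S∞ = a₁/(1-r) = 77/(1 - 3/5)
= 77/(2/5)
= 385/2

S∞ = 385/2


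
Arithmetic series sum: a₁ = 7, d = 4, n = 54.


aₙ = 7 + (54-1)×4 = 219
Sₙ = n(a₁+aₙ)/2 = 54×(7+219)/2
= 54×226/2 = 6102

S_54 = 6102


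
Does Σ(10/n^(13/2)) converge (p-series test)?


p-series test: Σ c/n^p converges if p > 1, diverges if p ≤ 1 (constant c > 0 doesn't affect convergence).
p = 13/2
13/2 > 1 → CONVERGES

Converges (p = 13/2 > 1)


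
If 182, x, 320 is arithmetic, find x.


AM = (182 + 320)/2 = 502/2 = 251

AM = 251


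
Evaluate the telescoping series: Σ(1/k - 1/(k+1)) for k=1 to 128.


Telescoping: adjacent terms cancel.
= 1/1 - 1/129
= 1 - 1/129 = 128/129

Sum = 128/129


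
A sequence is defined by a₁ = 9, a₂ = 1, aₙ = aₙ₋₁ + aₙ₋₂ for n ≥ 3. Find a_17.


Computing iteratively: 9, 1, 10, 11, 21, 32, 53, 85, 138, 223, 361, 584, ...
a_17 = 6477

a_17 = 6477


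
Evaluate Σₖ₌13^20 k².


Σₖ₌13^20 k² = Σₖ₌₁^20 k² − Σₖ₌₁^12 k²
= 20·21·41/6 − 12·13·25/6
= 2870 − 650 = 2220

Σk² = 2220


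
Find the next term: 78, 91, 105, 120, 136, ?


Pattern: triangular numbers: n(n+1)/2
Terms: 78, 91, 105, 120, 136
Next term = 153

Next term = 153


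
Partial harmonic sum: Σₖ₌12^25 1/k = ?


Σₖ₌12^25 1/k = 1/12 + 1/13 + 1/14 + ... + 1/25
= 21311994931/26771144400
≈ 0.7961

Sum = 21311994931/26771144400 ≈ 0.7961


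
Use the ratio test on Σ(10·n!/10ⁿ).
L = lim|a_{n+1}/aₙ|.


aₙ = 10·n!/10^n
a_{n+1}/aₙ = (n+1)!/10^(n+1) × 10^n/n!  (constant 10 cancels)
= (n+1)/10
L = lim(n→∞) (n+1)/10 = ∞
L > 1 → series DIVERGES

Diverges (ratio test: L = ∞ > 1)


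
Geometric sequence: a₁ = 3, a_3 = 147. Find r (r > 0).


r^(n-1) = aₙ/a₁
r^2 = 147/3 = 49
r = 49^(1/2)
= ±7; taking r > 0 gives r = 7

r = 7


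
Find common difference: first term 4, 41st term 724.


d = (aₙ - a₁)/(n-1)
= (724 - 4)/(41-1)
= 720/40 = 18

d = 18


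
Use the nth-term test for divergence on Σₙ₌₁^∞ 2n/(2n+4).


lim(n→∞) 2n/(2n+4) = 2/2 = 1  (divide numerator and denominator by n)
lim aₙ = 1 ≠ 0 → series DIVERGES

Diverges (lim aₙ = 1 ≠ 0)


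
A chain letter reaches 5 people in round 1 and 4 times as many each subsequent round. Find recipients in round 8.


aₙ = a₁·r^(n-1)
= 5×4^7
= 5×16384
= 81920

a_8 = 81920


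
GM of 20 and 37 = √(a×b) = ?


GM = √(20×37) = √740 = 27.2029

GM = 27.2029


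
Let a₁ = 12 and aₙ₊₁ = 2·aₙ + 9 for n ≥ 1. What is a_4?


Computing step by step:
a_1 = 12
a_2 = 33
a_3 = 75
a_4 = 159


a_4 = 159


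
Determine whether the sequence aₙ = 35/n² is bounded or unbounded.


a₁ = 35, a₂ = 35/4, a₃ = 35/9, ...
0 < aₙ ≤ 35 for all n ≥ 1
The sequence IS bounded

Bounded (0 < aₙ ≤ 35)


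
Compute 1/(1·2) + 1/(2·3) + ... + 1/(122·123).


1/(k(k+1)) = 1/k - 1/(k+1) (partial fractions)
Telescoping: Σ = 1 - 1/123 = 122/123

Sum = 122/123


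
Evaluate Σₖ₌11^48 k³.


Σₖ₌11^48 k³ = [48·49/2]² − [10·11/2]²
= 1382976 − 3025 = 1379951

Σk³ = 1379951


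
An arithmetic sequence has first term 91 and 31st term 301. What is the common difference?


d = (aₙ - a₁)/(n-1)
= (301 - 91)/(31-1)
= 210/30 = 7

d = 7


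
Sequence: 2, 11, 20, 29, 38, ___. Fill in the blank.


Pattern: arithmetic (d=9)
Terms: 2, 11, 20, 29, 38
Next term = 47

Next term = 47


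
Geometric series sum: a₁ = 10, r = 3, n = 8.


Sₙ = 10×(3^8 - 1)/(3 - 1)
= 10×(6561 - 1)/2
= 10×6560/2
= 32800

S_8 = 32800


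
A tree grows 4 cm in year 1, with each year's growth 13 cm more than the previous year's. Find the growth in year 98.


aₙ = a₁ + (n-1)d
= 4 + (98-1)×13
= 4 + 1261
= 1265

a_98 = 1265


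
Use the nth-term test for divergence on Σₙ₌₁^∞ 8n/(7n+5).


lim(n→∞) 8n/(7n+5) = 8/7 = 8/7  (divide numerator and denominator by n)
lim aₙ = 8/7 ≠ 0 → series DIVERGES

Diverges (lim aₙ = 8/7 ≠ 0)


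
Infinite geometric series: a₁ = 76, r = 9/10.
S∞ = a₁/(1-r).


S∞ = a₁/(1-r) = 76/(1 - 9/10)
= 76/(1/10)
= 760

S∞ = 760


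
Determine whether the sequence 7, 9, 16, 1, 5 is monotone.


Differences: 2, 7, -15, 4
Difference at position 1 is +2 (> 0) but position 3 is -15 (< 0) — sequence both rises and falls
→ NOT monotonic

Not monotonic


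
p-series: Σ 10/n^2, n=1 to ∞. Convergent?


p-series test: Σ c/n^p converges if p > 1, diverges if p ≤ 1 (constant c > 0 doesn't affect convergence).
p = 2
2 > 1 → CONVERGES

Converges (p = 2 > 1)


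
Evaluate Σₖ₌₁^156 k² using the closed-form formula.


n = 156
n(n+1)(2n+1)/6 = 156×157×313/6
= 7665996/6 = 1277666

Σk² = 1277666


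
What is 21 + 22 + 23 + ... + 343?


Σₖ₌21^343 k = Σₖ₌₁^343 k − Σₖ₌₁^20 k
= 343·344/2 − 20·21/2
= 58996 − 210 = 58786

Σk = 58786


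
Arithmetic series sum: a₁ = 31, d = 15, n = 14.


aₙ = 31 + (14-1)×15 = 226
Sₙ = n(a₁+aₙ)/2 = 14×(31+226)/2
= 14×257/2 = 1799

S_14 = 1799


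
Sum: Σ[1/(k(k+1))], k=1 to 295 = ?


1/(k(k+1)) = 1/k - 1/(k+1) (partial fractions)
Telescoping: Σ = 1 - 1/296 = 295/296

Sum = 295/296


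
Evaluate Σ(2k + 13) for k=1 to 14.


Σ(2k+13) = 2·Σk + 13·n
= 2·105 + 13·14
= 210 + 182 = 392

Σ = 392


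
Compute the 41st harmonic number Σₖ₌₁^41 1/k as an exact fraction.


H_41 = 1/1 + 1/2 + 1/3 + ... + 1/41
= 85691034670497533/19914562703599200
≈ 4.3029

H_41 = 85691034670497533/19914562703599200 ≈ 4.3029


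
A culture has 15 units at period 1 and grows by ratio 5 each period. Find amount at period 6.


aₙ = a₁·r^(n-1)
= 15×5^5
= 15×3125
= 46875

a_6 = 46875


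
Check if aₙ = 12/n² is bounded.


a₁ = 12, a₂ = 12/4, a₃ = 12/9, ...
0 < aₙ ≤ 12 for all n ≥ 1
The sequence IS bounded

Bounded (0 < aₙ ≤ 12)


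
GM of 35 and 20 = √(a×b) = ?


GM = √(35×20) = √700 = 26.4575

GM = 26.4575


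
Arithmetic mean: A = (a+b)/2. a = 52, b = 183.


AM = (52 + 183)/2 = 235/2 = 117.5

AM = 117.5


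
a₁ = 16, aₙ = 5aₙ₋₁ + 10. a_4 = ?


Computing step by step:
a_1 = 16
a_2 = 90
a_3 = 460
a_4 = 2310


a_4 = 2310


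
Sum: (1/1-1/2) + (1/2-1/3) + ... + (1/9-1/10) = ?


Telescoping: adjacent terms cancel.
= 1/1 - 1/10
= 1 - 1/10 = 9/10

Sum = 9/10


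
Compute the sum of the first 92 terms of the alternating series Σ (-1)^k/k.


S = -1 + 1/2 - 1/3 + 1/4 - 1/5 + 1/6 - 1/7 + 1/8 ± ...
= -0.6877
(Full series converges to -ln(2) ≈ -0.6931)

S_92 = -0.6877


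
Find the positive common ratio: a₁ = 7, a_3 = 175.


r^(n-1) = aₙ/a₁
r^2 = 175/7 = 25
r = 25^(1/2)
= ±5; taking r > 0 gives r = 5

r = 5


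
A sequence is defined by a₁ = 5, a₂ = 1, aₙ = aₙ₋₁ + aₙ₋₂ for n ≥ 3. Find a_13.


Computing iteratively: 5, 1, 6, 7, 13, 20, 33, 53, 86, 139, 225, 364, ...
a_13 = 589

a_13 = 589


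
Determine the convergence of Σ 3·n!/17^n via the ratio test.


aₙ = 3·n!/17^n
a_{n+1}/aₙ = (n+1)!/17^(n+1) × 17^n/n!  (constant 3 cancels)
= (n+1)/17
L = lim(n→∞) (n+1)/17 = ∞
L > 1 → series DIVERGES

Diverges (ratio test: L = ∞ > 1)


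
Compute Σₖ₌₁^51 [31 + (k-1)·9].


aₙ = 31 + (51-1)×9 = 481
Sₙ = n(a₁+aₙ)/2 = 51×(31+481)/2
= 51×512/2 = 13056

S_51 = 13056


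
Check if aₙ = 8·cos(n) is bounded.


For all n, -1 ≤ cos(n) ≤ 1, so -8 ≤ 8·cos(n) ≤ 8
Lower bound: -8, Upper bound: 8
The sequence IS bounded

Bounded (-8 ≤ aₙ ≤ 8)


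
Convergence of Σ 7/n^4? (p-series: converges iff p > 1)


p-series test: Σ c/n^p converges if p > 1, diverges if p ≤ 1 (constant c > 0 doesn't affect convergence).
p = 4
4 > 1 → CONVERGES

Converges (p = 4 > 1)


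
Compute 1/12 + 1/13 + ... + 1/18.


Σₖ₌12^18 1/k = 1/12 + 1/13 + 1/14 + 1/15 + 1/16 + 1/17 + 1/18
= 529331/1113840
≈ 0.4752

Sum = 529331/1113840 ≈ 0.4752


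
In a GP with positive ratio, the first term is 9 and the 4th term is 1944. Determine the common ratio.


r^(n-1) = aₙ/a₁
r^3 = 1944/9 = 216
r = 216^(1/3)
= 6

r = 6


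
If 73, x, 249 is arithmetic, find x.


AM = (73 + 249)/2 = 322/2 = 161

AM = 161


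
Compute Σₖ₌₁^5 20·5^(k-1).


Sₙ = 20×(5^5 - 1)/(5 - 1)
= 20×(3125 - 1)/4
= 20×3124/4
= 15620

S_5 = 15620


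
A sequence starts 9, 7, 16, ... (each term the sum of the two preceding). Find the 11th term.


Computing iteratively: 9, 7, 16, 23, 39, 62, 101, 163, 264, 427, 691
a_11 = 691

a_11 = 691


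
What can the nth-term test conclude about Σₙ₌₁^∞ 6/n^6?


lim(n→∞) 6/n^6 = 0
lim aₙ = 0 → nth-term test is INCONCLUSIVE
(Need other tests; this is actually a convergent p-series with p=6 > 1)

Inconclusive (lim aₙ = 0; need another test)


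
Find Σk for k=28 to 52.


Σₖ₌28^52 k = Σₖ₌₁^52 k − Σₖ₌₁^27 k
= 52·53/2 − 27·28/2
= 1378 − 378 = 1000

Σk = 1000


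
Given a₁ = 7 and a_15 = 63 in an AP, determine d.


d = (aₙ - a₁)/(n-1)
= (63 - 7)/(15-1)
= 56/14 = 4

d = 4


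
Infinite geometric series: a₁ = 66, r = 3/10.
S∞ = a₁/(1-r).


S∞ = a₁/(1-r) = 66/(1 - 3/10)
= 66/(7/10)
= 660/7

S∞ = 660/7


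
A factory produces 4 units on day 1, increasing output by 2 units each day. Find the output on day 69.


aₙ = a₁ + (n-1)d
= 4 + (69-1)×2
= 4 + 136
= 140

a_69 = 140


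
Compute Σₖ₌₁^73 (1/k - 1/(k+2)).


Telescoping with gap 2: two head and two tail terms survive.
= (1 + 1/2) - (1/74 + 1/75)
= 3/2 - 1/74 - 1/75 = 4088/2775

Sum = 4088/2775


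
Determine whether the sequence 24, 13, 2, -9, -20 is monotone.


Differences: -11, -11, -11, -11
All differences < 0 → strictly DECREASING

Monotonically decreasing


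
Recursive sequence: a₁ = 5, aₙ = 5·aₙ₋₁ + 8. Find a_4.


Computing step by step:
a_1 = 5
a_2 = 33
a_3 = 173
a_4 = 873


a_4 = 873


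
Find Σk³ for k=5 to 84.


Σₖ₌5^84 k³ = [84·85/2]² − [4·5/2]²
= 12744900 − 100 = 12744800

Σk³ = 12744800


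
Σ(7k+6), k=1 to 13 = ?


Σ(7k+6) = 7·Σk + 6·n
= 7·91 + 6·13
= 637 + 78 = 715

Σ = 715


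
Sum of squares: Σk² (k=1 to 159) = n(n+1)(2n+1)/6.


n = 159
n(n+1)(2n+1)/6 = 159×160×319/6
= 8115360/6 = 1352560

Σk² = 1352560


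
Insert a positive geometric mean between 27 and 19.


GM = √(27×19) = √513 = 22.6495

GM = 22.6495


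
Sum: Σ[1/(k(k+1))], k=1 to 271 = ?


1/(k(k+1)) = 1/k - 1/(k+1) (partial fractions)
Telescoping: Σ = 1 - 1/272 = 271/272

Sum = 271/272


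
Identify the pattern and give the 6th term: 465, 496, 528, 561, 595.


Pattern: triangular numbers: n(n+1)/2
Terms: 465, 496, 528, 561, 595
Next term = 630

Next term = 630


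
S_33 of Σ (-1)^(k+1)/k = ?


S = 1 - 1/2 + 1/3 - 1/4 + 1/5 - 1/6 + 1/7 - 1/8 ± ...
= 0.7081
(Full series converges to +ln(2) ≈ +0.6931)

S_33 = 0.7081


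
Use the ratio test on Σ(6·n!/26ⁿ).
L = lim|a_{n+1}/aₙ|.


aₙ = 6·n!/26^n
a_{n+1}/aₙ = (n+1)!/26^(n+1) × 26^n/n!  (constant 6 cancels)
= (n+1)/26
L = lim(n→∞) (n+1)/26 = ∞
L > 1 → series DIVERGES

Diverges (ratio test: L = ∞ > 1)


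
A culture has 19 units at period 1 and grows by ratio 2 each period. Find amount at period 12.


aₙ = a₁·r^(n-1)
= 19×2^11
= 19×2048
= 38912

a_12 = 38912


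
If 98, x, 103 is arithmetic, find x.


AM = (98 + 103)/2 = 201/2 = 100.5

AM = 100.5


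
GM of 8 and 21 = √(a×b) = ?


GM = √(8×21) = √168 = 12.9615

GM = 12.9615


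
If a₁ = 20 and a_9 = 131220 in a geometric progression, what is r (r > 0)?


r^(n-1) = aₙ/a₁
r^8 = 131220/20 = 6561
r = 6561^(1/8)
= ±3; taking r > 0 gives r = 3

r = 3


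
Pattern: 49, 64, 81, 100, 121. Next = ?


Pattern: perfect squares: n²
Terms: 49, 64, 81, 100, 121
Next term = 144

Next term = 144


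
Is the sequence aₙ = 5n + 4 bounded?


aₙ = 5n + 4 → as n→∞, aₙ→∞
No finite upper bound exists
The sequence is UNBOUNDED

Unbounded (aₙ → ∞ as n → ∞)


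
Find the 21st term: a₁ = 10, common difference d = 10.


aₙ = a₁ + (n-1)d
= 10 + (21-1)×10
= 10 + 200
= 210

a_21 = 210


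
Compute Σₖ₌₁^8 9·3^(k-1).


Sₙ = 9×(3^8 - 1)/(3 - 1)
= 9×(6561 - 1)/2
= 9×6560/2
= 29520

S_8 = 29520


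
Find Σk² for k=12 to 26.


Σₖ₌12^26 k² = Σₖ₌₁^26 k² − Σₖ₌₁^11 k²
= 26·27·53/6 − 11·12·23/6
= 6201 − 506 = 5695

Σk² = 5695


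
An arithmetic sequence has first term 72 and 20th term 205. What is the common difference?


d = (aₙ - a₁)/(n-1)
= (205 - 72)/(20-1)
= 133/19 = 7

d = 7


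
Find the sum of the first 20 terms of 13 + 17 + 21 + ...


aₙ = 13 + (20-1)×4 = 89
Sₙ = n(a₁+aₙ)/2 = 20×(13+89)/2
= 20×102/2 = 1020

S_20 = 1020


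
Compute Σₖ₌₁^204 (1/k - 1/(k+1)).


Telescoping: adjacent terms cancel.
= 1/1 - 1/205
= 1 - 1/205 = 204/205

Sum = 204/205


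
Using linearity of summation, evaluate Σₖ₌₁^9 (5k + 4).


Σ(5k+4) = 5·Σk + 4·n
= 5·45 + 4·9
= 225 + 36 = 261

Σ = 261


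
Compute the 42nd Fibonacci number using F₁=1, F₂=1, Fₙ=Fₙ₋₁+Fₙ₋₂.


Fibonacci sequence: 1, 1, 2, 3, 5, 8, 13, 21, 34, 55, 89, ...
F(42) = 267914296

F(42) = 267914296


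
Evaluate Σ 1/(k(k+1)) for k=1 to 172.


1/(k(k+1)) = 1/k - 1/(k+1) (partial fractions)
Telescoping: Σ = 1 - 1/173 = 172/173

Sum = 172/173


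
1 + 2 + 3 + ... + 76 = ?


n(n+1)/2 = 76×77/2 = 5852/2 = 2926

Σk = 2926


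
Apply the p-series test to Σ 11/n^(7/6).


p-series test: Σ c/n^p converges if p > 1, diverges if p ≤ 1 (constant c > 0 doesn't affect convergence).
p = 7/6
7/6 > 1 → CONVERGES

Converges (p = 7/6 > 1)


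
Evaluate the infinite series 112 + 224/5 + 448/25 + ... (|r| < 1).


S∞ = a₁/(1-r) = 112/(1 - 2/5)
= 112/(3/5)
= 560/3

S∞ = 560/3


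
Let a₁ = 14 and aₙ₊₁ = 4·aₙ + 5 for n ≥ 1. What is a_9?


Computing step by step:
a_1 = 14
a_2 = 61
a_3 = 249
a_4 = 1001
a_5 = 4009
a_6 = 16041
a_7 = 64169
a_8 = 256681
a_9 = 1026729


a_9 = 1026729


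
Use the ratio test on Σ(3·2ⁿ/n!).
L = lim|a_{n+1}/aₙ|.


aₙ = 3·2^n/n!
a_{n+1}/aₙ = 2^(n+1)/(n+1)! × n!/2^n  (constant 3 cancels)
= 2/(n+1)
L = lim(n→∞) 2/(n+1) = 0
L < 1 → series CONVERGES

Converges (ratio test: L = 0 < 1)


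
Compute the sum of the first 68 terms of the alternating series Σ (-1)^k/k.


S = -1 + 1/2 - 1/3 + 1/4 - 1/5 + 1/6 - 1/7 + 1/8 ± ...
= -0.6858
(Full series converges to -ln(2) ≈ -0.6931)

S_68 = -0.6858


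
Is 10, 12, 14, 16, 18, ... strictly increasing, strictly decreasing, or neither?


Differences: 2, 2, 2, 2
All differences > 0 → strictly INCREASING

Monotonically increasing


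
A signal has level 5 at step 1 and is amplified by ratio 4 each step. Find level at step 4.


aₙ = a₁·r^(n-1)
= 5×4^3
= 5×64
= 320

a_4 = 320


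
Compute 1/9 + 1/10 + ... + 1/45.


Σₖ₌9^45 1/k = 1/9 + 1/10 + 1/11 + ... + 1/45
= 15797506267624526569/9419588158802421600
≈ 1.6771

Sum = 15797506267624526569/9419588158802421600 ≈ 1.6771


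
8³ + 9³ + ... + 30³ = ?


Σₖ₌8^30 k³ = [30·31/2]² − [7·8/2]²
= 216225 − 784 = 215441

Σk³ = 215441


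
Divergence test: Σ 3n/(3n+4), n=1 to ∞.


lim(n→∞) 3n/(3n+4) = 3/3 = 1  (divide numerator and denominator by n)
lim aₙ = 1 ≠ 0 → series DIVERGES

Diverges (lim aₙ = 1 ≠ 0)


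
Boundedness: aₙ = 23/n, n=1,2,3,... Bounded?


a₁ = 23, a₂ = 23/2, a₃ = 23/3, ...
0 < aₙ ≤ 23 for all n ≥ 1
Lower bound: 0, Upper bound: 23
The sequence IS bounded

Bounded (0 < aₙ ≤ 23)


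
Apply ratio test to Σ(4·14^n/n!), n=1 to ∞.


aₙ = 4·14^n/n!
a_{n+1}/aₙ = 14^(n+1)/(n+1)! × n!/14^n  (constant 4 cancels)
= 14/(n+1)
L = lim(n→∞) 14/(n+1) = 0
L < 1 → series CONVERGES

Converges (ratio test: L = 0 < 1)


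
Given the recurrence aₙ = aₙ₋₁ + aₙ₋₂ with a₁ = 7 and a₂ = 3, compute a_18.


Computing iteratively: 7, 3, 10, 13, 23, 36, 59, 95, 154, 249, 403, 652, ...
a_18 = 11700

a_18 = 11700


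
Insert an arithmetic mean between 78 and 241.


AM = (78 + 241)/2 = 319/2 = 159.5

AM = 159.5


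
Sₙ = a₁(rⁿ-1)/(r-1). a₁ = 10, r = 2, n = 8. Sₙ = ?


Sₙ = 10×(2^8 - 1)/(2 - 1)
= 10×(256 - 1)/1
= 10×255/1
= 2550

S_8 = 2550


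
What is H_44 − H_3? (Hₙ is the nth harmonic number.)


Σₖ₌4^44 1/k = 1/4 + 1/5 + 1/6 + ... + 1/44
= 3417147441241012987/1345655451257488800
≈ 2.5394

Sum = 3417147441241012987/1345655451257488800 ≈ 2.5394


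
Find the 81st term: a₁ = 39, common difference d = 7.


aₙ = a₁ + (n-1)d
= 39 + (81-1)×7
= 39 + 560
= 599

a_81 = 599


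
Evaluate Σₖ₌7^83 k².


Σₖ₌7^83 k² = Σₖ₌₁^83 k² − Σₖ₌₁^6 k²
= 83·84·167/6 − 6·7·13/6
= 194054 − 91 = 193963

Σk² = 193963


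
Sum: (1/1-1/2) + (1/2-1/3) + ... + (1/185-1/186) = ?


Telescoping: adjacent terms cancel.
= 1/1 - 1/186
= 1 - 1/186 = 185/186

Sum = 185/186


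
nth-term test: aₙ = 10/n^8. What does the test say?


lim(n→∞) 10/n^8 = 0
lim aₙ = 0 → nth-term test is INCONCLUSIVE
(Need other tests; this is actually a convergent p-series with p=8 > 1)

Inconclusive (lim aₙ = 0; need another test)


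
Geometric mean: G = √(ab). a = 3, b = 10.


GM = √(3×10) = √30 = 5.4772

GM = 5.4772


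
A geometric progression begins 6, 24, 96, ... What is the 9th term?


aₙ = a₁·r^(n-1)
= 6×4^8
= 6×65536
= 393216

a_9 = 393216


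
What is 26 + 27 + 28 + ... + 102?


Σₖ₌26^102 k = Σₖ₌₁^102 k − Σₖ₌₁^25 k
= 102·103/2 − 25·26/2
= 5253 − 325 = 4928

Σk = 4928


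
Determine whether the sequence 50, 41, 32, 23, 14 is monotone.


Differences: -9, -9, -9, -9
All differences < 0 → strictly DECREASING

Monotonically decreasing


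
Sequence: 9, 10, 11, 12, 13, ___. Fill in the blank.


Pattern: arithmetic (d=1)
Terms: 9, 10, 11, 12, 13
Next term = 14

Next term = 14


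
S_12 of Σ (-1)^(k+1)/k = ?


S = 1 - 1/2 + 1/3 - 1/4 + 1/5 - 1/6 + 1/7 - 1/8 ± ...
= 0.6532
(Full series converges to +ln(2) ≈ +0.6931)

S_12 = 0.6532


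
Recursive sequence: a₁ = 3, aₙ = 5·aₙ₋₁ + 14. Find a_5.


Computing step by step:
a_1 = 3
a_2 = 29
a_3 = 159
a_4 = 809
a_5 = 4059


a_5 = 4059


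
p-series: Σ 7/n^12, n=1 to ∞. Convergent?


p-series test: Σ c/n^p converges if p > 1, diverges if p ≤ 1 (constant c > 0 doesn't affect convergence).
p = 12
12 > 1 → CONVERGES

Converges (p = 12 > 1)


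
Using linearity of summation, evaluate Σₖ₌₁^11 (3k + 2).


Σ(3k+2) = 3·Σk + 2·n
= 3·66 + 2·11
= 198 + 22 = 220

Σ = 220


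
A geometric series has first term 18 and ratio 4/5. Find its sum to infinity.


S∞ = a₁/(1-r) = 18/(1 - 4/5)
= 18/(1/5)
= 90

S∞ = 90


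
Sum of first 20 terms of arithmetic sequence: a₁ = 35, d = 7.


aₙ = 35 + (20-1)×7 = 168
Sₙ = n(a₁+aₙ)/2 = 20×(35+168)/2
= 20×203/2 = 2030

S_20 = 2030


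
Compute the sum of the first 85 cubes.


n(n+1)/2 = 85×86/2 = 3655
Σk³ = 3655² = 13359025

Σk³ = 13359025


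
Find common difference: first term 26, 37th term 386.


d = (aₙ - a₁)/(n-1)
= (386 - 26)/(37-1)
= 360/36 = 10

d = 10


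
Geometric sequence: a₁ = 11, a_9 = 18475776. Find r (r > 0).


r^(n-1) = aₙ/a₁
r^8 = 18475776/11 = 1679616
r = 1679616^(1/8)
= ±6; taking r > 0 gives r = 6

r = 6


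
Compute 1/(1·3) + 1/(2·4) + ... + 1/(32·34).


1/(k(k+2)) = (1/2)·(1/k - 1/(k+2)) (partial fractions)
Telescoping: Σ = (1/2)·(1 + 1/2 - 1/33 - 1/34) = 404/561

Sum = 404/561


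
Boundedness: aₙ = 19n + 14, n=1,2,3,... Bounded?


aₙ = 19n + 14 → as n→∞, aₙ→∞
No finite upper bound exists
The sequence is UNBOUNDED

Unbounded (aₙ → ∞ as n → ∞)


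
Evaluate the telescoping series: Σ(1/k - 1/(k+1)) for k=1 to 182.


Telescoping: adjacent terms cancel.
= 1/1 - 1/183
= 1 - 1/183 = 182/183

Sum = 182/183


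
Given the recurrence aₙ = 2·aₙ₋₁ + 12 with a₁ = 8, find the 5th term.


Computing step by step:
a_1 = 8
a_2 = 28
a_3 = 68
a_4 = 148
a_5 = 308


a_5 = 308


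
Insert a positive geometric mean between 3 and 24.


GM = √(3×24) = √72 = 8.4853

GM = 8.4853


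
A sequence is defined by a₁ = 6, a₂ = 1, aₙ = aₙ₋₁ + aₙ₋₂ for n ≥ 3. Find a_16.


Computing iteratively: 6, 1, 7, 8, 15, 23, 38, 61, 99, 160, 259, 419, ...
a_16 = 2872

a_16 = 2872


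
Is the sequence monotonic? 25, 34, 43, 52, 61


Differences: 9, 9, 9, 9
All differences > 0 → strictly INCREASING

Monotonically increasing


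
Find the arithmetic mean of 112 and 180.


AM = (112 + 180)/2 = 292/2 = 146

AM = 146


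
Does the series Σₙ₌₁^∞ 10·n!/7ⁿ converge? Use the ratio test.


aₙ = 10·n!/7^n
a_{n+1}/aₙ = (n+1)!/7^(n+1) × 7^n/n!  (constant 10 cancels)
= (n+1)/7
L = lim(n→∞) (n+1)/7 = ∞
L > 1 → series DIVERGES

Diverges (ratio test: L = ∞ > 1)


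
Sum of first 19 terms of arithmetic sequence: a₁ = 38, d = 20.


aₙ = 38 + (19-1)×20 = 398
Sₙ = n(a₁+aₙ)/2 = 19×(38+398)/2
= 19×436/2 = 4142

S_19 = 4142


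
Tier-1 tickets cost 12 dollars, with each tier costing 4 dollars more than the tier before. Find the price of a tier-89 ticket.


aₙ = a₁ + (n-1)d
= 12 + (89-1)×4
= 12 + 352
= 364

a_89 = 364


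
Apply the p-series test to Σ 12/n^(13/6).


p-series test: Σ c/n^p converges if p > 1, diverges if p ≤ 1 (constant c > 0 doesn't affect convergence).
p = 13/6
13/6 > 1 → CONVERGES

Converges (p = 13/6 > 1)


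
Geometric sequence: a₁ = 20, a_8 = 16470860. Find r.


r^(n-1) = aₙ/a₁
r^7 = 16470860/20 = 823543
r = 823543^(1/7)
= 7

r = 7


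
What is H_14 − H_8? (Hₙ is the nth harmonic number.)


Σₖ₌9^14 1/k = 1/9 + 1/10 + 1/11 + 1/12 + 1/13 + 1/14
= 96163/180180
≈ 0.5337

Sum = 96163/180180 ≈ 0.5337


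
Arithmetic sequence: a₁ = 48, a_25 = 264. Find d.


d = (aₙ - a₁)/(n-1)
= (264 - 48)/(25-1)
= 216/24 = 9

d = 9


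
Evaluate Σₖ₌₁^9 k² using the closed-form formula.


n = 9
n(n+1)(2n+1)/6 = 9×10×19/6
= 1710/6 = 285

Σk² = 285


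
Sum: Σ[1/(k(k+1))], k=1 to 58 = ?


1/(k(k+1)) = 1/k - 1/(k+1) (partial fractions)
Telescoping: Σ = 1 - 1/59 = 58/59

Sum = 58/59


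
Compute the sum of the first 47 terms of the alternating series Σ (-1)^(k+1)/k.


S = 1 - 1/2 + 1/3 - 1/4 + 1/5 - 1/6 + 1/7 - 1/8 ± ...
= 0.7037
(Full series converges to +ln(2) ≈ +0.6931)

S_47 = 0.7037


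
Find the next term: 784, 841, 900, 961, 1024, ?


Pattern: perfect squares: n²
Terms: 784, 841, 900, 961, 1024
Next term = 1089

Next term = 1089


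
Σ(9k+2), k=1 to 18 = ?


Σ(9k+2) = 9·Σk + 2·n
= 9·171 + 2·18
= 1539 + 36 = 1575

Σ = 1575


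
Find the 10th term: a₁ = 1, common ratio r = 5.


aₙ = a₁·r^(n-1)
= 1×5^9
= 1×1953125
= 1953125

a_10 = 1953125


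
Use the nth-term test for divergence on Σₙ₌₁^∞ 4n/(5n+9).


lim(n→∞) 4n/(5n+9) = 4/5 = 4/5  (divide numerator and denominator by n)
lim aₙ = 4/5 ≠ 0 → series DIVERGES

Diverges (lim aₙ = 4/5 ≠ 0)


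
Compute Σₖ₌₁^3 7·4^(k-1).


Sₙ = 7×(4^3 - 1)/(4 - 1)
= 7×(64 - 1)/3
= 7×63/3
= 147

S_3 = 147


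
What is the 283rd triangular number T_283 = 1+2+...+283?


n(n+1)/2 = 283×284/2 = 80372/2 = 40186

Σk = 40186


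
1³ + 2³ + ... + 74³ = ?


n(n+1)/2 = 74×75/2 = 2775
Σk³ = 2775² = 7700625

Σk³ = 7700625


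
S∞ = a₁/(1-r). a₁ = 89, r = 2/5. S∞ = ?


S∞ = a₁/(1-r) = 89/(1 - 2/5)
= 89/(3/5)
= 445/3

S∞ = 445/3


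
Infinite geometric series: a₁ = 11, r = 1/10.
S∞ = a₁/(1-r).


S∞ = a₁/(1-r) = 11/(1 - 1/10)
= 11/(9/10)
= 110/9

S∞ = 110/9


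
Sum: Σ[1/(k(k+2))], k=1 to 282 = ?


1/(k(k+2)) = (1/2)·(1/k - 1/(k+2)) (partial fractions)
Telescoping: Σ = (1/2)·(1 + 1/2 - 1/283 - 1/284) = 119991/160744

Sum = 119991/160744


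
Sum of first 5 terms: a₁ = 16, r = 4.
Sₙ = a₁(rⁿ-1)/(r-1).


Sₙ = 16×(4^5 - 1)/(4 - 1)
= 16×(1024 - 1)/3
= 16×1023/3
= 5456

S_5 = 5456


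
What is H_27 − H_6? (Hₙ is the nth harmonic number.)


Σₖ₌7^27 1/k = 1/7 + 1/8 + 1/9 + ... + 1/27
= 115768340663/80313433200
≈ 1.4415

Sum = 115768340663/80313433200 ≈ 1.4415


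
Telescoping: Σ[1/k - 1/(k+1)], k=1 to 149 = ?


Telescoping: adjacent terms cancel.
= 1/1 - 1/150
= 1 - 1/150 = 149/150

Sum = 149/150


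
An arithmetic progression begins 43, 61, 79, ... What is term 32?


aₙ = a₁ + (n-1)d
= 43 + (32-1)×18
= 43 + 558
= 601

a_32 = 601


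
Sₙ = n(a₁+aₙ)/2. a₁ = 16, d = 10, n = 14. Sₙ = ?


aₙ = 16 + (14-1)×10 = 146
Sₙ = n(a₁+aₙ)/2 = 14×(16+146)/2
= 14×162/2 = 1134

S_14 = 1134


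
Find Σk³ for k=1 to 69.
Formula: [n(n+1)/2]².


n(n+1)/2 = 69×70/2 = 2415
Σk³ = 2415² = 5832225

Σk³ = 5832225


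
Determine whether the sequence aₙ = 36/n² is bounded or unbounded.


a₁ = 36, a₂ = 36/4, a₃ = 36/9, ...
0 < aₙ ≤ 36 for all n ≥ 1
The sequence IS bounded

Bounded (0 < aₙ ≤ 36)


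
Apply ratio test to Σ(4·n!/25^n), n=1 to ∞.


aₙ = 4·n!/25^n
a_{n+1}/aₙ = (n+1)!/25^(n+1) × 25^n/n!  (constant 4 cancels)
= (n+1)/25
L = lim(n→∞) (n+1)/25 = ∞
L > 1 → series DIVERGES

Diverges (ratio test: L = ∞ > 1)


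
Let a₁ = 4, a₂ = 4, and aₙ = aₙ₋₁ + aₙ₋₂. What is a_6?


Computing iteratively: 4, 4, 8, 12, 20, 32
a_6 = 32

a_6 = 32


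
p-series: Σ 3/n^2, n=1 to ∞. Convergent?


p-series test: Σ c/n^p converges if p > 1, diverges if p ≤ 1 (constant c > 0 doesn't affect convergence).
p = 2
2 > 1 → CONVERGES

Converges (p = 2 > 1)


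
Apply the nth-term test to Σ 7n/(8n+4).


lim(n→∞) 7n/(8n+4) = 7/8 = 7/8  (divide numerator and denominator by n)
lim aₙ = 7/8 ≠ 0 → series DIVERGES

Diverges (lim aₙ = 7/8 ≠ 0)


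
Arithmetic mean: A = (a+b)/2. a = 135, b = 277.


AM = (135 + 277)/2 = 412/2 = 206

AM = 206


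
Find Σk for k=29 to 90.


Σₖ₌29^90 k = Σₖ₌₁^90 k − Σₖ₌₁^28 k
= 90·91/2 − 28·29/2
= 4095 − 406 = 3689

Σk = 3689


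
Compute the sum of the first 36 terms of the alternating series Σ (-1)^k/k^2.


S = -1 + 1/4 - 1/9 + 1/16 - 1/25 + 1/36 - 1/49 + 1/64 ± ...
= -0.8221
(Full series converges to -π²/12 ≈ -0.8225)

S_36 = -0.8221
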